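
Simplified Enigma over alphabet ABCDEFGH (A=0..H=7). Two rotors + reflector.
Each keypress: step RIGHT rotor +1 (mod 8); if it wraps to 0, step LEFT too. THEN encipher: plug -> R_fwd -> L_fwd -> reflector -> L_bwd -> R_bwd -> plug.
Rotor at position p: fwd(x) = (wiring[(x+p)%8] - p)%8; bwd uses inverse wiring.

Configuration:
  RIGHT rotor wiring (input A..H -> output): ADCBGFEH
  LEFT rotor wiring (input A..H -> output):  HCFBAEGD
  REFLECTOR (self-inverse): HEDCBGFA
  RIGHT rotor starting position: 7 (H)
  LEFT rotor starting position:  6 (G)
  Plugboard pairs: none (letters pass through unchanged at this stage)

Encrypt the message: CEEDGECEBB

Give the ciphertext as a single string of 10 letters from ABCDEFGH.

Answer: GACHDDECFH

Derivation:
Char 1 ('C'): step: R->0, L->7 (L advanced); C->plug->C->R->C->L->D->refl->C->L'->E->R'->G->plug->G
Char 2 ('E'): step: R->1, L=7; E->plug->E->R->E->L->C->refl->D->L'->C->R'->A->plug->A
Char 3 ('E'): step: R->2, L=7; E->plug->E->R->C->L->D->refl->C->L'->E->R'->C->plug->C
Char 4 ('D'): step: R->3, L=7; D->plug->D->R->B->L->A->refl->H->L'->H->R'->H->plug->H
Char 5 ('G'): step: R->4, L=7; G->plug->G->R->G->L->F->refl->G->L'->D->R'->D->plug->D
Char 6 ('E'): step: R->5, L=7; E->plug->E->R->G->L->F->refl->G->L'->D->R'->D->plug->D
Char 7 ('C'): step: R->6, L=7; C->plug->C->R->C->L->D->refl->C->L'->E->R'->E->plug->E
Char 8 ('E'): step: R->7, L=7; E->plug->E->R->C->L->D->refl->C->L'->E->R'->C->plug->C
Char 9 ('B'): step: R->0, L->0 (L advanced); B->plug->B->R->D->L->B->refl->E->L'->F->R'->F->plug->F
Char 10 ('B'): step: R->1, L=0; B->plug->B->R->B->L->C->refl->D->L'->H->R'->H->plug->H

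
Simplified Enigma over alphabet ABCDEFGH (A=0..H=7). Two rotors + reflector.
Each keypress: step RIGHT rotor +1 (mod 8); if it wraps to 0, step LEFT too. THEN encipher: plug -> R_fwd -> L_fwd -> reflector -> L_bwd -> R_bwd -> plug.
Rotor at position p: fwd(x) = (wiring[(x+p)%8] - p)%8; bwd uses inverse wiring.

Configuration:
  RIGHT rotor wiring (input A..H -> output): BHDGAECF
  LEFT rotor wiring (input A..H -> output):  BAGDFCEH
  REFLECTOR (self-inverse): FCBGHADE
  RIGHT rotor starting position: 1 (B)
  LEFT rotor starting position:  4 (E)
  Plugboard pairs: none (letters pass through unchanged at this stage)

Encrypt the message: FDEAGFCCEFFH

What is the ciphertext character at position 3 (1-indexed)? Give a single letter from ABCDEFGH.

Char 1 ('F'): step: R->2, L=4; F->plug->F->R->D->L->D->refl->G->L'->B->R'->A->plug->A
Char 2 ('D'): step: R->3, L=4; D->plug->D->R->H->L->H->refl->E->L'->F->R'->B->plug->B
Char 3 ('E'): step: R->4, L=4; E->plug->E->R->F->L->E->refl->H->L'->H->R'->G->plug->G

G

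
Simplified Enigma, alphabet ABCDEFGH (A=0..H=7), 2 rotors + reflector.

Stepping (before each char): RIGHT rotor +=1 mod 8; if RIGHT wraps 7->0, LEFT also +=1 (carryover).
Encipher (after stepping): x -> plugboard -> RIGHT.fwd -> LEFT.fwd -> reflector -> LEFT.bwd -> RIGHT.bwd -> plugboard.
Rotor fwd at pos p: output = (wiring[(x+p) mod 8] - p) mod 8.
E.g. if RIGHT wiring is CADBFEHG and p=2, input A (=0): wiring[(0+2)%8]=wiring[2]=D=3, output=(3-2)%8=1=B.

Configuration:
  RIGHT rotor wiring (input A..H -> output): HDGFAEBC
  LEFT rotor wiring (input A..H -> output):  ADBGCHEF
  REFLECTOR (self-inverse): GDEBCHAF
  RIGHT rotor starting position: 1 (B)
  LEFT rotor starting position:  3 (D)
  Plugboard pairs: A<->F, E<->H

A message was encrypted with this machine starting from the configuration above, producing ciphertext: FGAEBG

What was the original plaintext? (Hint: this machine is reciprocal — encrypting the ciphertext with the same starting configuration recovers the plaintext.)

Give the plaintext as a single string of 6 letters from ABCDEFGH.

Char 1 ('F'): step: R->2, L=3; F->plug->A->R->E->L->C->refl->E->L'->C->R'->D->plug->D
Char 2 ('G'): step: R->3, L=3; G->plug->G->R->A->L->D->refl->B->L'->D->R'->H->plug->E
Char 3 ('A'): step: R->4, L=3; A->plug->F->R->H->L->G->refl->A->L'->G->R'->D->plug->D
Char 4 ('E'): step: R->5, L=3; E->plug->H->R->D->L->B->refl->D->L'->A->R'->G->plug->G
Char 5 ('B'): step: R->6, L=3; B->plug->B->R->E->L->C->refl->E->L'->C->R'->G->plug->G
Char 6 ('G'): step: R->7, L=3; G->plug->G->R->F->L->F->refl->H->L'->B->R'->F->plug->A

Answer: DEDGGA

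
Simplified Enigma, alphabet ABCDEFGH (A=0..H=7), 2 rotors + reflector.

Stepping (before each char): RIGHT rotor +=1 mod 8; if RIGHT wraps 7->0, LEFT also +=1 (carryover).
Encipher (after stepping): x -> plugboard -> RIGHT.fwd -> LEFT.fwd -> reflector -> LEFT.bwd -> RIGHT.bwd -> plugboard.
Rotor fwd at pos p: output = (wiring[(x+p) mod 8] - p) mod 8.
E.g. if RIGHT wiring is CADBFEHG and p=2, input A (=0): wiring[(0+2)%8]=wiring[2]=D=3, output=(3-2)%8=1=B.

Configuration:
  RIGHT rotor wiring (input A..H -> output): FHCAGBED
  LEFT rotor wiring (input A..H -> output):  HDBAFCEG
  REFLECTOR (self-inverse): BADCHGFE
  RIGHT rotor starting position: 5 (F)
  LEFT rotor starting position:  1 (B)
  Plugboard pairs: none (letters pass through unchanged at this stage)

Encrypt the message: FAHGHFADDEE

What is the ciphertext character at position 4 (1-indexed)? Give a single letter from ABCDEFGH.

Char 1 ('F'): step: R->6, L=1; F->plug->F->R->C->L->H->refl->E->L'->D->R'->H->plug->H
Char 2 ('A'): step: R->7, L=1; A->plug->A->R->E->L->B->refl->A->L'->B->R'->E->plug->E
Char 3 ('H'): step: R->0, L->2 (L advanced); H->plug->H->R->D->L->A->refl->B->L'->H->R'->B->plug->B
Char 4 ('G'): step: R->1, L=2; G->plug->G->R->C->L->D->refl->C->L'->E->R'->H->plug->H

H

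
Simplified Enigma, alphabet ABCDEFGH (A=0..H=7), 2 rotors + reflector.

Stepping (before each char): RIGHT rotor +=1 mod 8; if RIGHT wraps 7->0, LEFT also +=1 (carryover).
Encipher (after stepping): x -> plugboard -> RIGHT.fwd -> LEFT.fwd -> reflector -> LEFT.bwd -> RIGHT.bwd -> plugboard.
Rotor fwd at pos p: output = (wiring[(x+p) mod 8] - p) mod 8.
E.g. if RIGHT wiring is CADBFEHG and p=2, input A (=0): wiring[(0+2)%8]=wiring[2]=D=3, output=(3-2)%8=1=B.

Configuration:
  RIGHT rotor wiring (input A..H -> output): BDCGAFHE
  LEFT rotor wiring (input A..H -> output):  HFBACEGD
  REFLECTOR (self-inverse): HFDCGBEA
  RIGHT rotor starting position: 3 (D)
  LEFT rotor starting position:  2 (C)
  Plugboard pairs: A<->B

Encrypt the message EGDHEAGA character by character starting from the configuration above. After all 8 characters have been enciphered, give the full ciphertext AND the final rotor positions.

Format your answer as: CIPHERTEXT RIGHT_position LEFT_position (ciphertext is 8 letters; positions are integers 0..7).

Answer: GDAACEEH 3 3

Derivation:
Char 1 ('E'): step: R->4, L=2; E->plug->E->R->F->L->B->refl->F->L'->G->R'->G->plug->G
Char 2 ('G'): step: R->5, L=2; G->plug->G->R->B->L->G->refl->E->L'->E->R'->D->plug->D
Char 3 ('D'): step: R->6, L=2; D->plug->D->R->F->L->B->refl->F->L'->G->R'->B->plug->A
Char 4 ('H'): step: R->7, L=2; H->plug->H->R->A->L->H->refl->A->L'->C->R'->B->plug->A
Char 5 ('E'): step: R->0, L->3 (L advanced); E->plug->E->R->A->L->F->refl->B->L'->C->R'->C->plug->C
Char 6 ('A'): step: R->1, L=3; A->plug->B->R->B->L->H->refl->A->L'->E->R'->E->plug->E
Char 7 ('G'): step: R->2, L=3; G->plug->G->R->H->L->G->refl->E->L'->F->R'->E->plug->E
Char 8 ('A'): step: R->3, L=3; A->plug->B->R->F->L->E->refl->G->L'->H->R'->H->plug->H
Final: ciphertext=GDAACEEH, RIGHT=3, LEFT=3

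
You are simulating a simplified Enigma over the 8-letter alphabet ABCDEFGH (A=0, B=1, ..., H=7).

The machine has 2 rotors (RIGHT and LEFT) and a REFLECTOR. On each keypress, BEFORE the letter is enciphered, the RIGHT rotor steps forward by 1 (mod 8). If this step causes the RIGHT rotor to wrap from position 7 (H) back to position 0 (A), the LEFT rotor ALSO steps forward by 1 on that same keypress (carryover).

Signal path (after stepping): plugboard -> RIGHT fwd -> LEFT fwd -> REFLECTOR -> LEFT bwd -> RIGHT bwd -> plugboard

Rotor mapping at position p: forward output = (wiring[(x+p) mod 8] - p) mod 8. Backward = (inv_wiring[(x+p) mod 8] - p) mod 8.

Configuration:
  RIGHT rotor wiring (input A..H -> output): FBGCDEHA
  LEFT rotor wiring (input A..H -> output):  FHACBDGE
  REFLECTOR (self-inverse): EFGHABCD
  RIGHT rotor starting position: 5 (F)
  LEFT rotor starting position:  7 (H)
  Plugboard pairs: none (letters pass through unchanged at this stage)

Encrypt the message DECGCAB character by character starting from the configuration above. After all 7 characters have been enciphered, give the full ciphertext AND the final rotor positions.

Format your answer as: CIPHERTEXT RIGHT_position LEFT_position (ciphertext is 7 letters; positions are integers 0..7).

Char 1 ('D'): step: R->6, L=7; D->plug->D->R->D->L->B->refl->F->L'->A->R'->E->plug->E
Char 2 ('E'): step: R->7, L=7; E->plug->E->R->D->L->B->refl->F->L'->A->R'->H->plug->H
Char 3 ('C'): step: R->0, L->0 (L advanced); C->plug->C->R->G->L->G->refl->C->L'->D->R'->E->plug->E
Char 4 ('G'): step: R->1, L=0; G->plug->G->R->H->L->E->refl->A->L'->C->R'->D->plug->D
Char 5 ('C'): step: R->2, L=0; C->plug->C->R->B->L->H->refl->D->L'->F->R'->E->plug->E
Char 6 ('A'): step: R->3, L=0; A->plug->A->R->H->L->E->refl->A->L'->C->R'->F->plug->F
Char 7 ('B'): step: R->4, L=0; B->plug->B->R->A->L->F->refl->B->L'->E->R'->D->plug->D
Final: ciphertext=EHEDEFD, RIGHT=4, LEFT=0

Answer: EHEDEFD 4 0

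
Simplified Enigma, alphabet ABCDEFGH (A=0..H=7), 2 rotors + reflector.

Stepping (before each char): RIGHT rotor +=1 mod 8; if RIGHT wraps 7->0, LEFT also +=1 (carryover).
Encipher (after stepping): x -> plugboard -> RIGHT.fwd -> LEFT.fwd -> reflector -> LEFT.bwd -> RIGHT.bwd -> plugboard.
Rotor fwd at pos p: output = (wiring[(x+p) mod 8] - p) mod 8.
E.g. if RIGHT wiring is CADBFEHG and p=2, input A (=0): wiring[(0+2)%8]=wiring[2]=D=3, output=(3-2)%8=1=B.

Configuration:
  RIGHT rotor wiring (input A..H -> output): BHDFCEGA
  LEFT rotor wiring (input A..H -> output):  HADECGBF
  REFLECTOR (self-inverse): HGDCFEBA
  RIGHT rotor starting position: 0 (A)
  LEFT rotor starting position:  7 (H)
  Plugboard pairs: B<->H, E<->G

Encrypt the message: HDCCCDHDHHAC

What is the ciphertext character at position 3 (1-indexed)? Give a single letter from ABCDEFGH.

Char 1 ('H'): step: R->1, L=7; H->plug->B->R->C->L->B->refl->G->L'->A->R'->H->plug->B
Char 2 ('D'): step: R->2, L=7; D->plug->D->R->C->L->B->refl->G->L'->A->R'->C->plug->C
Char 3 ('C'): step: R->3, L=7; C->plug->C->R->B->L->A->refl->H->L'->G->R'->F->plug->F

F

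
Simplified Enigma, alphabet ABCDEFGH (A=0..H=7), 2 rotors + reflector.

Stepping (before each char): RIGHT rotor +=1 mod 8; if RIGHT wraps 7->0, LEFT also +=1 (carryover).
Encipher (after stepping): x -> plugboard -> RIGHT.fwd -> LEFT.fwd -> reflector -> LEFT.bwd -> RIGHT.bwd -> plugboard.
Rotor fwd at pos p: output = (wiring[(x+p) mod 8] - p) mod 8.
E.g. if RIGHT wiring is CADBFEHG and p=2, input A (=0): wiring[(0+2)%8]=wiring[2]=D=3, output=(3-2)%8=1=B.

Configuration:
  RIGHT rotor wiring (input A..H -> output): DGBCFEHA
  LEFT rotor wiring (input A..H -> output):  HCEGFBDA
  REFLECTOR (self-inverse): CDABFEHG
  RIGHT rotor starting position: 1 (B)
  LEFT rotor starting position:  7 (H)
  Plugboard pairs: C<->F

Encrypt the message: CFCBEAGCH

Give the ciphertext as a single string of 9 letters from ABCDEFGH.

Answer: GHBHGCFAD

Derivation:
Char 1 ('C'): step: R->2, L=7; C->plug->F->R->G->L->C->refl->A->L'->B->R'->G->plug->G
Char 2 ('F'): step: R->3, L=7; F->plug->C->R->B->L->A->refl->C->L'->G->R'->H->plug->H
Char 3 ('C'): step: R->4, L=7; C->plug->F->R->C->L->D->refl->B->L'->A->R'->B->plug->B
Char 4 ('B'): step: R->5, L=7; B->plug->B->R->C->L->D->refl->B->L'->A->R'->H->plug->H
Char 5 ('E'): step: R->6, L=7; E->plug->E->R->D->L->F->refl->E->L'->H->R'->G->plug->G
Char 6 ('A'): step: R->7, L=7; A->plug->A->R->B->L->A->refl->C->L'->G->R'->F->plug->C
Char 7 ('G'): step: R->0, L->0 (L advanced); G->plug->G->R->H->L->A->refl->C->L'->B->R'->C->plug->F
Char 8 ('C'): step: R->1, L=0; C->plug->F->R->G->L->D->refl->B->L'->F->R'->A->plug->A
Char 9 ('H'): step: R->2, L=0; H->plug->H->R->E->L->F->refl->E->L'->C->R'->D->plug->D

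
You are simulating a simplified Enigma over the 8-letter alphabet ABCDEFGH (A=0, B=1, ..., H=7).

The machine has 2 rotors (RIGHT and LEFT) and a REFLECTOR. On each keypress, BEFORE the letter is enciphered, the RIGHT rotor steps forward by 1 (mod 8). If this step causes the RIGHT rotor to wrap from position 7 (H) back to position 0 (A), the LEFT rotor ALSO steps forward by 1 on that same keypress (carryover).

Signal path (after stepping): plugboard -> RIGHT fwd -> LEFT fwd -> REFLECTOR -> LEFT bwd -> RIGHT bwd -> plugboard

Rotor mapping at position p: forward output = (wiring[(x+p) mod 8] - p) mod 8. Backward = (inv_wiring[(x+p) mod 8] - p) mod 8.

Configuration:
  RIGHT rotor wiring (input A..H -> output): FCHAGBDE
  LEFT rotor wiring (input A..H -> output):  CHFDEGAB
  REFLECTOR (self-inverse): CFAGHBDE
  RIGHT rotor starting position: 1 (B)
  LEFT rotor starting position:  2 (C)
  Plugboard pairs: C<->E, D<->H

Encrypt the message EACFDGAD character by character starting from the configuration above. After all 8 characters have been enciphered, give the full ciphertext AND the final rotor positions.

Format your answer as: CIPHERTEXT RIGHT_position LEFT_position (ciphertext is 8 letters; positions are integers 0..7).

Answer: DBEBABCF 1 3

Derivation:
Char 1 ('E'): step: R->2, L=2; E->plug->C->R->E->L->G->refl->D->L'->A->R'->H->plug->D
Char 2 ('A'): step: R->3, L=2; A->plug->A->R->F->L->H->refl->E->L'->D->R'->B->plug->B
Char 3 ('C'): step: R->4, L=2; C->plug->E->R->B->L->B->refl->F->L'->H->R'->C->plug->E
Char 4 ('F'): step: R->5, L=2; F->plug->F->R->C->L->C->refl->A->L'->G->R'->B->plug->B
Char 5 ('D'): step: R->6, L=2; D->plug->H->R->D->L->E->refl->H->L'->F->R'->A->plug->A
Char 6 ('G'): step: R->7, L=2; G->plug->G->R->C->L->C->refl->A->L'->G->R'->B->plug->B
Char 7 ('A'): step: R->0, L->3 (L advanced); A->plug->A->R->F->L->H->refl->E->L'->G->R'->E->plug->C
Char 8 ('D'): step: R->1, L=3; D->plug->H->R->E->L->G->refl->D->L'->C->R'->F->plug->F
Final: ciphertext=DBEBABCF, RIGHT=1, LEFT=3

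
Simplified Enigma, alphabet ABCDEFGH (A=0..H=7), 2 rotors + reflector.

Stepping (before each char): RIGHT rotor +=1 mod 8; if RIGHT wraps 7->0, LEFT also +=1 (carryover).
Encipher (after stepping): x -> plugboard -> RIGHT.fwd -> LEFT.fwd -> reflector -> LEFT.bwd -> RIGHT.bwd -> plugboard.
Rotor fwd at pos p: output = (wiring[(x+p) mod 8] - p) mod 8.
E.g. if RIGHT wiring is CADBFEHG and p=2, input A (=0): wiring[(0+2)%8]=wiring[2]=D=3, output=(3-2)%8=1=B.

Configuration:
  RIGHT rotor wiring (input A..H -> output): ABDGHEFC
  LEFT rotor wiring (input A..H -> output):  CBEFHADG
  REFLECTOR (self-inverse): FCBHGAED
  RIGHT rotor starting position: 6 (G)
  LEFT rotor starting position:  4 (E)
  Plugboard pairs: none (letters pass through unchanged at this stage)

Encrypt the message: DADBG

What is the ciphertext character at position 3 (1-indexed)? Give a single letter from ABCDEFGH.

Char 1 ('D'): step: R->7, L=4; D->plug->D->R->E->L->G->refl->E->L'->B->R'->B->plug->B
Char 2 ('A'): step: R->0, L->5 (L advanced); A->plug->A->R->A->L->D->refl->H->L'->F->R'->G->plug->G
Char 3 ('D'): step: R->1, L=5; D->plug->D->R->G->L->A->refl->F->L'->D->R'->E->plug->E

E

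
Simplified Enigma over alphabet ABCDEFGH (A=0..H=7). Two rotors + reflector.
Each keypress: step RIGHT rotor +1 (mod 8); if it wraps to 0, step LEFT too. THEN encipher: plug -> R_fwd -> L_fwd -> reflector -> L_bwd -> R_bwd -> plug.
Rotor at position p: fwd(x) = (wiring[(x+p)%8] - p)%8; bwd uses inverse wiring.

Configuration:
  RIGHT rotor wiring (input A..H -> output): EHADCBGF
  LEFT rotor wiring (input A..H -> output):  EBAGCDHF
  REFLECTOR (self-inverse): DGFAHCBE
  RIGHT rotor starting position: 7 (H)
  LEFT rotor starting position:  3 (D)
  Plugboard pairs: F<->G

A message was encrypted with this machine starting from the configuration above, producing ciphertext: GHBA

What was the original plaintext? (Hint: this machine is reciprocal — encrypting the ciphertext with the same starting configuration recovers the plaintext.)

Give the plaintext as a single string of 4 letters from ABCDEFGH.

Answer: FEAD

Derivation:
Char 1 ('G'): step: R->0, L->4 (L advanced); G->plug->F->R->B->L->H->refl->E->L'->G->R'->G->plug->F
Char 2 ('H'): step: R->1, L=4; H->plug->H->R->D->L->B->refl->G->L'->A->R'->E->plug->E
Char 3 ('B'): step: R->2, L=4; B->plug->B->R->B->L->H->refl->E->L'->G->R'->A->plug->A
Char 4 ('A'): step: R->3, L=4; A->plug->A->R->A->L->G->refl->B->L'->D->R'->D->plug->D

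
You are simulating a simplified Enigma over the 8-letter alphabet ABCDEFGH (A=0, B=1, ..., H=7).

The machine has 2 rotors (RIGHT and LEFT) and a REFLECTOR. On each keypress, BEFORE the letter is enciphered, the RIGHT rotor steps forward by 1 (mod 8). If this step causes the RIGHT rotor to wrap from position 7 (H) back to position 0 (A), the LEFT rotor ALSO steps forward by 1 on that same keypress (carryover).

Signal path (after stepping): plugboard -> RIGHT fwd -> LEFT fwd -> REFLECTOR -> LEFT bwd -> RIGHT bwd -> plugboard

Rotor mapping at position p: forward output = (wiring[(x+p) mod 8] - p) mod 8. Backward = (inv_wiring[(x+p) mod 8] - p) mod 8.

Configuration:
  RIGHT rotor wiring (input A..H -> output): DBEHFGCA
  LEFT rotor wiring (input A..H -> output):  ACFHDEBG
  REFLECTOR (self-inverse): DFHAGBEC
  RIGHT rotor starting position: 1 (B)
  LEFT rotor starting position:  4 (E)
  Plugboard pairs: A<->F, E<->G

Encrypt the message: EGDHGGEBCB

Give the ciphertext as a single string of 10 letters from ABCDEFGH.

Answer: HFACBHCGBF

Derivation:
Char 1 ('E'): step: R->2, L=4; E->plug->G->R->B->L->A->refl->D->L'->H->R'->H->plug->H
Char 2 ('G'): step: R->3, L=4; G->plug->E->R->F->L->G->refl->E->L'->E->R'->A->plug->F
Char 3 ('D'): step: R->4, L=4; D->plug->D->R->E->L->E->refl->G->L'->F->R'->F->plug->A
Char 4 ('H'): step: R->5, L=4; H->plug->H->R->A->L->H->refl->C->L'->D->R'->C->plug->C
Char 5 ('G'): step: R->6, L=4; G->plug->E->R->G->L->B->refl->F->L'->C->R'->B->plug->B
Char 6 ('G'): step: R->7, L=4; G->plug->E->R->A->L->H->refl->C->L'->D->R'->H->plug->H
Char 7 ('E'): step: R->0, L->5 (L advanced); E->plug->G->R->C->L->B->refl->F->L'->E->R'->C->plug->C
Char 8 ('B'): step: R->1, L=5; B->plug->B->R->D->L->D->refl->A->L'->F->R'->E->plug->G
Char 9 ('C'): step: R->2, L=5; C->plug->C->R->D->L->D->refl->A->L'->F->R'->B->plug->B
Char 10 ('B'): step: R->3, L=5; B->plug->B->R->C->L->B->refl->F->L'->E->R'->A->plug->F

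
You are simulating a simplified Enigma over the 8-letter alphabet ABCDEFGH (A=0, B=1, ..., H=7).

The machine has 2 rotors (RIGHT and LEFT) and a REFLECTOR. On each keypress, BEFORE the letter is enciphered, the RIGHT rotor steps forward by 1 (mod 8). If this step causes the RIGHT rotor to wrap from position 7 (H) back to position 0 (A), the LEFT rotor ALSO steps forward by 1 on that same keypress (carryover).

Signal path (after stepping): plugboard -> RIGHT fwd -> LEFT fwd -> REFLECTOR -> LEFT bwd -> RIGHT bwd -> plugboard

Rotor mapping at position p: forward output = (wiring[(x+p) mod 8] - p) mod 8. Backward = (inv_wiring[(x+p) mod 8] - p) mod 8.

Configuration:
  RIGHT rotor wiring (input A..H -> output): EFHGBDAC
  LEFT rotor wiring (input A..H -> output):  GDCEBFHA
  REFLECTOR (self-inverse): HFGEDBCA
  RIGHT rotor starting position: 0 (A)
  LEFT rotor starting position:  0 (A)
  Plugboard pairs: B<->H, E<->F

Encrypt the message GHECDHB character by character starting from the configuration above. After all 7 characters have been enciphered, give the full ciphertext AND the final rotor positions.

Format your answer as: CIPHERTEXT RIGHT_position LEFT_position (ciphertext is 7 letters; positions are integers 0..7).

Answer: BAAAABA 7 0

Derivation:
Char 1 ('G'): step: R->1, L=0; G->plug->G->R->B->L->D->refl->E->L'->D->R'->H->plug->B
Char 2 ('H'): step: R->2, L=0; H->plug->B->R->E->L->B->refl->F->L'->F->R'->A->plug->A
Char 3 ('E'): step: R->3, L=0; E->plug->F->R->B->L->D->refl->E->L'->D->R'->A->plug->A
Char 4 ('C'): step: R->4, L=0; C->plug->C->R->E->L->B->refl->F->L'->F->R'->A->plug->A
Char 5 ('D'): step: R->5, L=0; D->plug->D->R->H->L->A->refl->H->L'->G->R'->A->plug->A
Char 6 ('H'): step: R->6, L=0; H->plug->B->R->E->L->B->refl->F->L'->F->R'->H->plug->B
Char 7 ('B'): step: R->7, L=0; B->plug->H->R->B->L->D->refl->E->L'->D->R'->A->plug->A
Final: ciphertext=BAAAABA, RIGHT=7, LEFT=0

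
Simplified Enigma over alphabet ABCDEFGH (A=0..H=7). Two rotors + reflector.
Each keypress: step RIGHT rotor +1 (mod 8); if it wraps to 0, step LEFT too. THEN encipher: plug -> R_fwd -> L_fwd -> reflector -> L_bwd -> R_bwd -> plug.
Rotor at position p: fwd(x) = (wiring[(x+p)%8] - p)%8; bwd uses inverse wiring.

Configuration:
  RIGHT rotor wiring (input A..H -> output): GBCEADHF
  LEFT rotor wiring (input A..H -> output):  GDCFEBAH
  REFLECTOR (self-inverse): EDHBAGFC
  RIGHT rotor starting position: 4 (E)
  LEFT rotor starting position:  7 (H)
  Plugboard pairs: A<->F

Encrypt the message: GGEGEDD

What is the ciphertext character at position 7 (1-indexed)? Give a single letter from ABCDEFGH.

Char 1 ('G'): step: R->5, L=7; G->plug->G->R->H->L->B->refl->D->L'->D->R'->H->plug->H
Char 2 ('G'): step: R->6, L=7; G->plug->G->R->C->L->E->refl->A->L'->A->R'->C->plug->C
Char 3 ('E'): step: R->7, L=7; E->plug->E->R->F->L->F->refl->G->L'->E->R'->G->plug->G
Char 4 ('G'): step: R->0, L->0 (L advanced); G->plug->G->R->H->L->H->refl->C->L'->C->R'->C->plug->C
Char 5 ('E'): step: R->1, L=0; E->plug->E->R->C->L->C->refl->H->L'->H->R'->D->plug->D
Char 6 ('D'): step: R->2, L=0; D->plug->D->R->B->L->D->refl->B->L'->F->R'->E->plug->E
Char 7 ('D'): step: R->3, L=0; D->plug->D->R->E->L->E->refl->A->L'->G->R'->G->plug->G

G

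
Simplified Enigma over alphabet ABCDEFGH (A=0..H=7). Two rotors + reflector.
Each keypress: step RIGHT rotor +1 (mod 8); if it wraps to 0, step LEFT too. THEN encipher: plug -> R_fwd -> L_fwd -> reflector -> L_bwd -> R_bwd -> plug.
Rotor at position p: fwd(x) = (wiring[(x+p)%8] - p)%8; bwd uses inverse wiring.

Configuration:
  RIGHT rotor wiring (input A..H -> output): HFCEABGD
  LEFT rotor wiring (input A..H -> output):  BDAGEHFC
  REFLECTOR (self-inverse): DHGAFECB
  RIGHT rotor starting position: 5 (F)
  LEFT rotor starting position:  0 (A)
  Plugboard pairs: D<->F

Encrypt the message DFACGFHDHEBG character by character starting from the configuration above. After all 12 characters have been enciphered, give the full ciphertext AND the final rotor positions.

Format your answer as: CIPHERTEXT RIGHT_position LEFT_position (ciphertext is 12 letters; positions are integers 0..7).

Answer: EHHFBHAFFGFE 1 2

Derivation:
Char 1 ('D'): step: R->6, L=0; D->plug->F->R->G->L->F->refl->E->L'->E->R'->E->plug->E
Char 2 ('F'): step: R->7, L=0; F->plug->D->R->D->L->G->refl->C->L'->H->R'->H->plug->H
Char 3 ('A'): step: R->0, L->1 (L advanced); A->plug->A->R->H->L->A->refl->D->L'->D->R'->H->plug->H
Char 4 ('C'): step: R->1, L=1; C->plug->C->R->D->L->D->refl->A->L'->H->R'->D->plug->F
Char 5 ('G'): step: R->2, L=1; G->plug->G->R->F->L->E->refl->F->L'->C->R'->B->plug->B
Char 6 ('F'): step: R->3, L=1; F->plug->D->R->D->L->D->refl->A->L'->H->R'->H->plug->H
Char 7 ('H'): step: R->4, L=1; H->plug->H->R->A->L->C->refl->G->L'->E->R'->A->plug->A
Char 8 ('D'): step: R->5, L=1; D->plug->F->R->F->L->E->refl->F->L'->C->R'->D->plug->F
Char 9 ('H'): step: R->6, L=1; H->plug->H->R->D->L->D->refl->A->L'->H->R'->D->plug->F
Char 10 ('E'): step: R->7, L=1; E->plug->E->R->F->L->E->refl->F->L'->C->R'->G->plug->G
Char 11 ('B'): step: R->0, L->2 (L advanced); B->plug->B->R->F->L->A->refl->D->L'->E->R'->D->plug->F
Char 12 ('G'): step: R->1, L=2; G->plug->G->R->C->L->C->refl->G->L'->A->R'->E->plug->E
Final: ciphertext=EHHFBHAFFGFE, RIGHT=1, LEFT=2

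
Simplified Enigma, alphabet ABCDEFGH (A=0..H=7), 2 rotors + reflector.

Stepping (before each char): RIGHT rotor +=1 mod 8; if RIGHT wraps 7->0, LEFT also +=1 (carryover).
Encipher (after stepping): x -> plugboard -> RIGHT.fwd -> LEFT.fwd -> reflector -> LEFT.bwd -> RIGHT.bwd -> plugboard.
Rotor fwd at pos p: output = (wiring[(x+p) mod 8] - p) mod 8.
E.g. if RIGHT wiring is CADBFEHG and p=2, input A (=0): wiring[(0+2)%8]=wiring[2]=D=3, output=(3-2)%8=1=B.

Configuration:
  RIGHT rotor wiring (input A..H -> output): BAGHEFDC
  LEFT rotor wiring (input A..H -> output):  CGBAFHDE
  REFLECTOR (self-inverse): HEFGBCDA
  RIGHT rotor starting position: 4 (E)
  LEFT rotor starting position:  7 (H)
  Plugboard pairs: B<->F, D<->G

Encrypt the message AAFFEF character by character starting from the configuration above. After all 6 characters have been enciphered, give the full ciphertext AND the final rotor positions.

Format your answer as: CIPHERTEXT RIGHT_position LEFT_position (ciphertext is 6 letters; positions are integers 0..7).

Char 1 ('A'): step: R->5, L=7; A->plug->A->R->A->L->F->refl->C->L'->D->R'->E->plug->E
Char 2 ('A'): step: R->6, L=7; A->plug->A->R->F->L->G->refl->D->L'->B->R'->F->plug->B
Char 3 ('F'): step: R->7, L=7; F->plug->B->R->C->L->H->refl->A->L'->G->R'->G->plug->D
Char 4 ('F'): step: R->0, L->0 (L advanced); F->plug->B->R->A->L->C->refl->F->L'->E->R'->E->plug->E
Char 5 ('E'): step: R->1, L=0; E->plug->E->R->E->L->F->refl->C->L'->A->R'->H->plug->H
Char 6 ('F'): step: R->2, L=0; F->plug->B->R->F->L->H->refl->A->L'->D->R'->D->plug->G
Final: ciphertext=EBDEHG, RIGHT=2, LEFT=0

Answer: EBDEHG 2 0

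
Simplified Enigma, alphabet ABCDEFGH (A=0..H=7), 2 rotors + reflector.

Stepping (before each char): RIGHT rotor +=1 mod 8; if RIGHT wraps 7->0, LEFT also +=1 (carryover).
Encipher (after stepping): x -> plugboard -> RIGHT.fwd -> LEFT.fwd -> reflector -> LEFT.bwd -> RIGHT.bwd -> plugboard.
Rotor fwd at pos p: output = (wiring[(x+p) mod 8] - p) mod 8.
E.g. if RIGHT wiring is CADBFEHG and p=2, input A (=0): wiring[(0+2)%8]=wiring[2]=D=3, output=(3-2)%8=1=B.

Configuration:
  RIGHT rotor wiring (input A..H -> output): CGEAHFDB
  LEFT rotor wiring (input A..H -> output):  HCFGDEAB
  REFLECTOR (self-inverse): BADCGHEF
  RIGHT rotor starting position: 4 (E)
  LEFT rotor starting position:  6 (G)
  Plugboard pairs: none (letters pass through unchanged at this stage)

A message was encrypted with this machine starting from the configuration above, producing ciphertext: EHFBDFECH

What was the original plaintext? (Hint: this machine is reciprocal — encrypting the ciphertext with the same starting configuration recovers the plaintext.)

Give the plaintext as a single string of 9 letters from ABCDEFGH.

Answer: ABECEEBBA

Derivation:
Char 1 ('E'): step: R->5, L=6; E->plug->E->R->B->L->D->refl->C->L'->A->R'->A->plug->A
Char 2 ('H'): step: R->6, L=6; H->plug->H->R->H->L->G->refl->E->L'->D->R'->B->plug->B
Char 3 ('F'): step: R->7, L=6; F->plug->F->R->A->L->C->refl->D->L'->B->R'->E->plug->E
Char 4 ('B'): step: R->0, L->7 (L advanced); B->plug->B->R->G->L->F->refl->H->L'->E->R'->C->plug->C
Char 5 ('D'): step: R->1, L=7; D->plug->D->R->G->L->F->refl->H->L'->E->R'->E->plug->E
Char 6 ('F'): step: R->2, L=7; F->plug->F->R->H->L->B->refl->A->L'->B->R'->E->plug->E
Char 7 ('E'): step: R->3, L=7; E->plug->E->R->G->L->F->refl->H->L'->E->R'->B->plug->B
Char 8 ('C'): step: R->4, L=7; C->plug->C->R->H->L->B->refl->A->L'->B->R'->B->plug->B
Char 9 ('H'): step: R->5, L=7; H->plug->H->R->C->L->D->refl->C->L'->A->R'->A->plug->A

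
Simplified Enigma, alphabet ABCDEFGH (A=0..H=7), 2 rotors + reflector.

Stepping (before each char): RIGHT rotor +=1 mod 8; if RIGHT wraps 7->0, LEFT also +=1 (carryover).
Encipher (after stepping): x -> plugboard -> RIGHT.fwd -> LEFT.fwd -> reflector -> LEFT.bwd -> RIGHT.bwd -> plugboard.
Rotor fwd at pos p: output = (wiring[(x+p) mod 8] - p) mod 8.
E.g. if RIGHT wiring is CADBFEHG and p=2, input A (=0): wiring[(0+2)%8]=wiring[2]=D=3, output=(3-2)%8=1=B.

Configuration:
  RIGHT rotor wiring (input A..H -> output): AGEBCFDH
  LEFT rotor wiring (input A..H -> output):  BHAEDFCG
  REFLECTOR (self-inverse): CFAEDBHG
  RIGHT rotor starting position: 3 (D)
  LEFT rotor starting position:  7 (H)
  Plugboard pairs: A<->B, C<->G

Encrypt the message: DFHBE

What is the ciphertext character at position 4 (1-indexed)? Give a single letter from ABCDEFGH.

Char 1 ('D'): step: R->4, L=7; D->plug->D->R->D->L->B->refl->F->L'->E->R'->E->plug->E
Char 2 ('F'): step: R->5, L=7; F->plug->F->R->H->L->D->refl->E->L'->F->R'->H->plug->H
Char 3 ('H'): step: R->6, L=7; H->plug->H->R->H->L->D->refl->E->L'->F->R'->A->plug->B
Char 4 ('B'): step: R->7, L=7; B->plug->A->R->A->L->H->refl->G->L'->G->R'->G->plug->C

C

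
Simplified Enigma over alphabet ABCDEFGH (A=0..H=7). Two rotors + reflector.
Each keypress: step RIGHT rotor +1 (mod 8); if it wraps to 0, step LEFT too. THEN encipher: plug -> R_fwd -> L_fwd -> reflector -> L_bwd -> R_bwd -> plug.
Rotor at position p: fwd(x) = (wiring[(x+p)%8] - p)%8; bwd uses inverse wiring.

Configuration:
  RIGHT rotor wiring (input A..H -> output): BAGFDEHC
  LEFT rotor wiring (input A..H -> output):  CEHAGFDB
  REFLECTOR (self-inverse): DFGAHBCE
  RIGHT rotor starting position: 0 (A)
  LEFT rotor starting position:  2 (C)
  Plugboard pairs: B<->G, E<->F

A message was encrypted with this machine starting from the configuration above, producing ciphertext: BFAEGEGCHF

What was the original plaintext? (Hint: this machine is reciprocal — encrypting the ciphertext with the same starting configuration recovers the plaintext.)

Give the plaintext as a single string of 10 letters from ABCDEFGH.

Answer: ADBGCABGEB

Derivation:
Char 1 ('B'): step: R->1, L=2; B->plug->G->R->B->L->G->refl->C->L'->H->R'->A->plug->A
Char 2 ('F'): step: R->2, L=2; F->plug->E->R->F->L->H->refl->E->L'->C->R'->D->plug->D
Char 3 ('A'): step: R->3, L=2; A->plug->A->R->C->L->E->refl->H->L'->F->R'->G->plug->B
Char 4 ('E'): step: R->4, L=2; E->plug->F->R->E->L->B->refl->F->L'->A->R'->B->plug->G
Char 5 ('G'): step: R->5, L=2; G->plug->B->R->C->L->E->refl->H->L'->F->R'->C->plug->C
Char 6 ('E'): step: R->6, L=2; E->plug->F->R->H->L->C->refl->G->L'->B->R'->A->plug->A
Char 7 ('G'): step: R->7, L=2; G->plug->B->R->C->L->E->refl->H->L'->F->R'->G->plug->B
Char 8 ('C'): step: R->0, L->3 (L advanced); C->plug->C->R->G->L->B->refl->F->L'->A->R'->B->plug->G
Char 9 ('H'): step: R->1, L=3; H->plug->H->R->A->L->F->refl->B->L'->G->R'->F->plug->E
Char 10 ('F'): step: R->2, L=3; F->plug->E->R->F->L->H->refl->E->L'->H->R'->G->plug->B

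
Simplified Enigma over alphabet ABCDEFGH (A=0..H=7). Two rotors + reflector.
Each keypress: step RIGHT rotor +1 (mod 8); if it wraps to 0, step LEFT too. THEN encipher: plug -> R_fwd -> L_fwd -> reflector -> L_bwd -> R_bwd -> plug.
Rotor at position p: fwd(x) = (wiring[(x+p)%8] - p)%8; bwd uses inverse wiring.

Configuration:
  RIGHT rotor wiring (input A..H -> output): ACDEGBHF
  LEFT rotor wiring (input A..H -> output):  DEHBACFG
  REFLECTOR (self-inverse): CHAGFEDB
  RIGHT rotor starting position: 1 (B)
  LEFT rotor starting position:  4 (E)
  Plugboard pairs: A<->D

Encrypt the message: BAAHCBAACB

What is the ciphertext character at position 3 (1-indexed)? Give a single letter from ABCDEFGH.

Char 1 ('B'): step: R->2, L=4; B->plug->B->R->C->L->B->refl->H->L'->E->R'->C->plug->C
Char 2 ('A'): step: R->3, L=4; A->plug->D->R->E->L->H->refl->B->L'->C->R'->E->plug->E
Char 3 ('A'): step: R->4, L=4; A->plug->D->R->B->L->G->refl->D->L'->G->R'->F->plug->F

F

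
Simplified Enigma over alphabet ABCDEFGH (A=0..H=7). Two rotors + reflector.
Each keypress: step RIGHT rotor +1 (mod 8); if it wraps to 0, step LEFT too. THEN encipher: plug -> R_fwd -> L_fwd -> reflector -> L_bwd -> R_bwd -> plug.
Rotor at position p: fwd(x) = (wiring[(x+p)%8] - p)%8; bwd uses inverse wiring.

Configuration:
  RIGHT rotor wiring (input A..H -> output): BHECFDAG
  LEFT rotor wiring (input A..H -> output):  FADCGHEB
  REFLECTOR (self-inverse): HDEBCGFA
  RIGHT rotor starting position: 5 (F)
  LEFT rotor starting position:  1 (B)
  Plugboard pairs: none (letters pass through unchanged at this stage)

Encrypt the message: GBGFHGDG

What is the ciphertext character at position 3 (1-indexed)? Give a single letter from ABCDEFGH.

Char 1 ('G'): step: R->6, L=1; G->plug->G->R->H->L->E->refl->C->L'->B->R'->D->plug->D
Char 2 ('B'): step: R->7, L=1; B->plug->B->R->C->L->B->refl->D->L'->F->R'->D->plug->D
Char 3 ('G'): step: R->0, L->2 (L advanced); G->plug->G->R->A->L->B->refl->D->L'->G->R'->H->plug->H

H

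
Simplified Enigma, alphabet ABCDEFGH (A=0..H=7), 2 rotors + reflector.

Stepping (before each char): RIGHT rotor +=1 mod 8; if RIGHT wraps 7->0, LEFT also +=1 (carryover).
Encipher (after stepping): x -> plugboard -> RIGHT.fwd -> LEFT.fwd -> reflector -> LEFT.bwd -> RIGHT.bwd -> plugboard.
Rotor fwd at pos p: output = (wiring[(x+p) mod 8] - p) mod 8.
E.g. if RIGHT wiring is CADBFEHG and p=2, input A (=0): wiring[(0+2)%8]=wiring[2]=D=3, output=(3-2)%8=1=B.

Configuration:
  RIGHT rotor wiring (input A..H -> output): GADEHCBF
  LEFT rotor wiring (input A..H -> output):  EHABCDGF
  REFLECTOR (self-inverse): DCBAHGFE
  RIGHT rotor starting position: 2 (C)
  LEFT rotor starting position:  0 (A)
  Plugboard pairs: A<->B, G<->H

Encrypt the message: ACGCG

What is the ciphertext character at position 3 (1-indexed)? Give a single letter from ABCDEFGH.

Char 1 ('A'): step: R->3, L=0; A->plug->B->R->E->L->C->refl->B->L'->D->R'->F->plug->F
Char 2 ('C'): step: R->4, L=0; C->plug->C->R->F->L->D->refl->A->L'->C->R'->E->plug->E
Char 3 ('G'): step: R->5, L=0; G->plug->H->R->C->L->A->refl->D->L'->F->R'->A->plug->B

B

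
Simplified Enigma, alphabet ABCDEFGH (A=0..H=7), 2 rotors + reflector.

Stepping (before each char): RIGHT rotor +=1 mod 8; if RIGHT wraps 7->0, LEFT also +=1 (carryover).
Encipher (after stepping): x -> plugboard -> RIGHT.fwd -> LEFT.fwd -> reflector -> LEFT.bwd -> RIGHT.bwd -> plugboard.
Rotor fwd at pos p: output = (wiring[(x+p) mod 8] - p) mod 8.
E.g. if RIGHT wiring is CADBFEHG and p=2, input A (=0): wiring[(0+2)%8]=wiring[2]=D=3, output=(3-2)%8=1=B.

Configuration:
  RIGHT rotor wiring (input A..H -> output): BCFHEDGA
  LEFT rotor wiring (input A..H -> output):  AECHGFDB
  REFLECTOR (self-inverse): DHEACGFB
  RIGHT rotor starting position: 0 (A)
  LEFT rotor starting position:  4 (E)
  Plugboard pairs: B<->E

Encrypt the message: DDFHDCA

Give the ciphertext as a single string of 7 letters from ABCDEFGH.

Answer: CCDFFGE

Derivation:
Char 1 ('D'): step: R->1, L=4; D->plug->D->R->D->L->F->refl->G->L'->G->R'->C->plug->C
Char 2 ('D'): step: R->2, L=4; D->plug->D->R->B->L->B->refl->H->L'->C->R'->C->plug->C
Char 3 ('F'): step: R->3, L=4; F->plug->F->R->G->L->G->refl->F->L'->D->R'->D->plug->D
Char 4 ('H'): step: R->4, L=4; H->plug->H->R->D->L->F->refl->G->L'->G->R'->F->plug->F
Char 5 ('D'): step: R->5, L=4; D->plug->D->R->E->L->E->refl->C->L'->A->R'->F->plug->F
Char 6 ('C'): step: R->6, L=4; C->plug->C->R->D->L->F->refl->G->L'->G->R'->G->plug->G
Char 7 ('A'): step: R->7, L=4; A->plug->A->R->B->L->B->refl->H->L'->C->R'->B->plug->E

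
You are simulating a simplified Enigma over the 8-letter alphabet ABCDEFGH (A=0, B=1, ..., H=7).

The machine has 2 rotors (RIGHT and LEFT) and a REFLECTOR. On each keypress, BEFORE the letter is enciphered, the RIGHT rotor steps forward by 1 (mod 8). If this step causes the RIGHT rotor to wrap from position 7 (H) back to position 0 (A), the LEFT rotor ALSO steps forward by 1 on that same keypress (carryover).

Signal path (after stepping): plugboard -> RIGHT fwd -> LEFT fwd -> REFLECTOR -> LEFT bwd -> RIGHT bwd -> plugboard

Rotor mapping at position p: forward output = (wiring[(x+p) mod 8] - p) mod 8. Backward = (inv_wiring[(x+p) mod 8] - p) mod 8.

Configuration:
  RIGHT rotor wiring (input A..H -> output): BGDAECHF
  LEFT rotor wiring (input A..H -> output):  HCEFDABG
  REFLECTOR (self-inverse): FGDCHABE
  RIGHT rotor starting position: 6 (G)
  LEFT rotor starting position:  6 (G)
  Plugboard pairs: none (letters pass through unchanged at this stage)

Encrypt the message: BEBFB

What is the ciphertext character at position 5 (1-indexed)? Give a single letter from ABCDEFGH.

Char 1 ('B'): step: R->7, L=6; B->plug->B->R->C->L->B->refl->G->L'->E->R'->D->plug->D
Char 2 ('E'): step: R->0, L->7 (L advanced); E->plug->E->R->E->L->G->refl->B->L'->G->R'->B->plug->B
Char 3 ('B'): step: R->1, L=7; B->plug->B->R->C->L->D->refl->C->L'->H->R'->C->plug->C
Char 4 ('F'): step: R->2, L=7; F->plug->F->R->D->L->F->refl->A->L'->B->R'->A->plug->A
Char 5 ('B'): step: R->3, L=7; B->plug->B->R->B->L->A->refl->F->L'->D->R'->G->plug->G

G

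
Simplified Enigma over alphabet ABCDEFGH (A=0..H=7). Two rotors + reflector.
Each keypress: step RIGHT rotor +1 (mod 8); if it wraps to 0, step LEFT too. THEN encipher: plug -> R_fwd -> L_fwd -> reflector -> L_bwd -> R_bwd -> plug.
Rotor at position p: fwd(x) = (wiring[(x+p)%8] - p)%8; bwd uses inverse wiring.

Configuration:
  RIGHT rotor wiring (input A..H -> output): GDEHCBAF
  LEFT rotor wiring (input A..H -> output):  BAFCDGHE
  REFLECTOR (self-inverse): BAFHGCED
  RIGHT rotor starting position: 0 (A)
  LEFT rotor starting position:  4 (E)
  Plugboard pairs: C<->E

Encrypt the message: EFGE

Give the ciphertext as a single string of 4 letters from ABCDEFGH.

Answer: BCCD

Derivation:
Char 1 ('E'): step: R->1, L=4; E->plug->C->R->G->L->B->refl->A->L'->D->R'->B->plug->B
Char 2 ('F'): step: R->2, L=4; F->plug->F->R->D->L->A->refl->B->L'->G->R'->E->plug->C
Char 3 ('G'): step: R->3, L=4; G->plug->G->R->A->L->H->refl->D->L'->C->R'->E->plug->C
Char 4 ('E'): step: R->4, L=4; E->plug->C->R->E->L->F->refl->C->L'->B->R'->D->plug->D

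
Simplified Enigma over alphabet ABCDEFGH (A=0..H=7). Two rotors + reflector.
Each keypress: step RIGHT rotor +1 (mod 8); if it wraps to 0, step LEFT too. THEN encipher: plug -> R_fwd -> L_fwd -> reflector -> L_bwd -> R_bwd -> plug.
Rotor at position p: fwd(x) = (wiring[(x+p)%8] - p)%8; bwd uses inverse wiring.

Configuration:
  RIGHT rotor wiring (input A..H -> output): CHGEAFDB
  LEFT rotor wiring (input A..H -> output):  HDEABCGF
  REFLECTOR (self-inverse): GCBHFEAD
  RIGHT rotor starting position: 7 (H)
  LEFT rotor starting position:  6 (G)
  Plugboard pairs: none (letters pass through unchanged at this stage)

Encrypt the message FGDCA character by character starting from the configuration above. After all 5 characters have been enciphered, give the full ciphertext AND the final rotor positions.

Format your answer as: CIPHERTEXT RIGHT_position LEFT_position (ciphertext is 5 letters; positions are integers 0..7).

Char 1 ('F'): step: R->0, L->7 (L advanced); F->plug->F->R->F->L->C->refl->B->L'->E->R'->D->plug->D
Char 2 ('G'): step: R->1, L=7; G->plug->G->R->A->L->G->refl->A->L'->B->R'->H->plug->H
Char 3 ('D'): step: R->2, L=7; D->plug->D->R->D->L->F->refl->E->L'->C->R'->B->plug->B
Char 4 ('C'): step: R->3, L=7; C->plug->C->R->C->L->E->refl->F->L'->D->R'->H->plug->H
Char 5 ('A'): step: R->4, L=7; A->plug->A->R->E->L->B->refl->C->L'->F->R'->D->plug->D
Final: ciphertext=DHBHD, RIGHT=4, LEFT=7

Answer: DHBHD 4 7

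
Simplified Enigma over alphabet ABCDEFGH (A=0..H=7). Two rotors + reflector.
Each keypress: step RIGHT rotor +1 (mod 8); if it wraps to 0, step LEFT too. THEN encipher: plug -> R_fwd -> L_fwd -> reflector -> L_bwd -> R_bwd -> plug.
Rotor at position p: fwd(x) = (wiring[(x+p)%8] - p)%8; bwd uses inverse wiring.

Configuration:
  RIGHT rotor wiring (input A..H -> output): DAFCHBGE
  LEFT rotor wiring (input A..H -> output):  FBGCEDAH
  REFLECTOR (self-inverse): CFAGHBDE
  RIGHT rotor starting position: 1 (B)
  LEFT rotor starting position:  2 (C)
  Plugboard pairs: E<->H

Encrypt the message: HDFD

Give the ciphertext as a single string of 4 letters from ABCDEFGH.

Answer: EGEA

Derivation:
Char 1 ('H'): step: R->2, L=2; H->plug->E->R->E->L->G->refl->D->L'->G->R'->H->plug->E
Char 2 ('D'): step: R->3, L=2; D->plug->D->R->D->L->B->refl->F->L'->F->R'->G->plug->G
Char 3 ('F'): step: R->4, L=2; F->plug->F->R->E->L->G->refl->D->L'->G->R'->H->plug->E
Char 4 ('D'): step: R->5, L=2; D->plug->D->R->G->L->D->refl->G->L'->E->R'->A->plug->A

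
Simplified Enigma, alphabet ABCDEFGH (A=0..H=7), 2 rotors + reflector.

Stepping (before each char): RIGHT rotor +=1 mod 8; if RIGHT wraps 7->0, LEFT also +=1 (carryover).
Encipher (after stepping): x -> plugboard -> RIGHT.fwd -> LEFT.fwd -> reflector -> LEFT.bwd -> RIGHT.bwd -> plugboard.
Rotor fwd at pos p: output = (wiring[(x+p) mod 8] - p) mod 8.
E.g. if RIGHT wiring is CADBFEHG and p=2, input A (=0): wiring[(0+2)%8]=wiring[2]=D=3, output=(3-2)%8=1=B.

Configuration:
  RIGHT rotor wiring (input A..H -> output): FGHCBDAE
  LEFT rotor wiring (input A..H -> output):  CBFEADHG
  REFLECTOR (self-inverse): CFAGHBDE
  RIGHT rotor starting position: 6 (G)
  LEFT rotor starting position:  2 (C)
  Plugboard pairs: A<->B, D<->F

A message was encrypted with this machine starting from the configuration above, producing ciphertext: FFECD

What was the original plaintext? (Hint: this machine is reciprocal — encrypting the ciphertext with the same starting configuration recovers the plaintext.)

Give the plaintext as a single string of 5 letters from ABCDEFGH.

Char 1 ('F'): step: R->7, L=2; F->plug->D->R->A->L->D->refl->G->L'->C->R'->F->plug->D
Char 2 ('F'): step: R->0, L->3 (L advanced); F->plug->D->R->C->L->A->refl->C->L'->H->R'->C->plug->C
Char 3 ('E'): step: R->1, L=3; E->plug->E->R->C->L->A->refl->C->L'->H->R'->F->plug->D
Char 4 ('C'): step: R->2, L=3; C->plug->C->R->H->L->C->refl->A->L'->C->R'->F->plug->D
Char 5 ('D'): step: R->3, L=3; D->plug->F->R->C->L->A->refl->C->L'->H->R'->A->plug->B

Answer: DCDDB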